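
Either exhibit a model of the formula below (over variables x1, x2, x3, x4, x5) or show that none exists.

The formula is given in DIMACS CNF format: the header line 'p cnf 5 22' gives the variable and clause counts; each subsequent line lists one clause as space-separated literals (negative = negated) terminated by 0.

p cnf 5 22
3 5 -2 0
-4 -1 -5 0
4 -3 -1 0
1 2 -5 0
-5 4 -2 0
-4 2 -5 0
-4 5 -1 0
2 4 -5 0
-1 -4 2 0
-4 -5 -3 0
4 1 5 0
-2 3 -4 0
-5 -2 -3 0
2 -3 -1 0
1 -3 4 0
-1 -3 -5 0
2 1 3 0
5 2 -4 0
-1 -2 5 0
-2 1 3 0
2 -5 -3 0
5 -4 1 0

x1=True; x2=False; x3=False; x4=False; x5=False

Case x3 = False:
Case x5 = False:
From the singleton clause (¬x2), x2 = False.
From the singleton clause (x1), x1 = True.
From the singleton clause (¬x4), x4 = False.
This assignment satisfies each clause.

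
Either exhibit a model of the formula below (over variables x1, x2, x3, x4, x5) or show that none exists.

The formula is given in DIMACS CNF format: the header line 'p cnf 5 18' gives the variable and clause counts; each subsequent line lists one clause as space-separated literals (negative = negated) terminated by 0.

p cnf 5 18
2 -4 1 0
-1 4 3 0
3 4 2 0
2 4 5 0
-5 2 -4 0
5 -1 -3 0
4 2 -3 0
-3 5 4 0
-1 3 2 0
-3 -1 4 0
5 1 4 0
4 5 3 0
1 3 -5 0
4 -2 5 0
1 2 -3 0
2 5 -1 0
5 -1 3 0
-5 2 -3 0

Case x2 = True:
Case x4 = True:
Case x5 = False:
Case x1 = False:
No clause remains; x3 is free.

x1 ↦ False; x2 ↦ True; x3 ↦ True; x4 ↦ True; x5 ↦ False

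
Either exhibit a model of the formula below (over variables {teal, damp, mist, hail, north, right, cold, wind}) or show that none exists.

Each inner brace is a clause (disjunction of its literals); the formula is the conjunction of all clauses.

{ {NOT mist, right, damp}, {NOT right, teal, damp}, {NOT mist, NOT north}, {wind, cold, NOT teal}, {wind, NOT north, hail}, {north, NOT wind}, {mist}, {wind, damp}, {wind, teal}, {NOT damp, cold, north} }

teal=true,  damp=true,  mist=true,  hail=true,  north=false,  right=false,  cold=true,  wind=false

Unit clause (mist) forces mist = true.
Unit clause (NOT north) forces north = false.
Unit clause (NOT wind) forces wind = false.
Unit clause (damp) forces damp = true.
Unit clause (teal) forces teal = true.
Unit clause (cold) forces cold = true.
No clause remains; hail, right are free.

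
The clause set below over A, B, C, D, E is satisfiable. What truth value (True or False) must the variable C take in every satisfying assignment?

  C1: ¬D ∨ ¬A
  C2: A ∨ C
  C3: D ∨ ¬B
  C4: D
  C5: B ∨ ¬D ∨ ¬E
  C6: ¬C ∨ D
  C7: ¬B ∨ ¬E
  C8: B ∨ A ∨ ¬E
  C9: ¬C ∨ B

Suppose C = False.
(A) alone gives A = True.
(¬D) alone gives D = False.
Now (D) is unsatisfied and unit — conflict.
So every satisfying assignment has C = True.

True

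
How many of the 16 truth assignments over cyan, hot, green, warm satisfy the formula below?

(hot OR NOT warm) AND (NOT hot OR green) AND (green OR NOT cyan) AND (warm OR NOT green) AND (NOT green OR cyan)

There are 2^4 = 16 truth assignments over (cyan, hot, green, warm).
Check each against the 5 clauses (columns in the order cyan, hot, green, warm):
  F F F F  ✓ satisfies all
  F F F T  ✗ fails (hot OR NOT warm)
  F F T F  ✗ fails (warm OR NOT green)
  F F T T  ✗ fails (hot OR NOT warm)
  F T F F  ✗ fails (NOT hot OR green)
  F T F T  ✗ fails (NOT hot OR green)
  F T T F  ✗ fails (warm OR NOT green)
  F T T T  ✗ fails (NOT green OR cyan)
  T F F F  ✗ fails (green OR NOT cyan)
  T F F T  ✗ fails (hot OR NOT warm)
  T F T F  ✗ fails (warm OR NOT green)
  T F T T  ✗ fails (hot OR NOT warm)
  T T F F  ✗ fails (NOT hot OR green)
  T T F T  ✗ fails (NOT hot OR green)
  T T T F  ✗ fails (warm OR NOT green)
  T T T T  ✓ satisfies all
2 of the 16 rows are models.

2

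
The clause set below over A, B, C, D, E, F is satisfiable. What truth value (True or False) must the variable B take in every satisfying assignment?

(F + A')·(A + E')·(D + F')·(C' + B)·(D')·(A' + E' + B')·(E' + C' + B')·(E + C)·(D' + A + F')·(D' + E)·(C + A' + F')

True

Suppose B = 0.
From the singleton clause (C'), C = 0.
From the singleton clause (D'), D = 0.
From the singleton clause (F'), F = 0.
From the singleton clause (A'), A = 0.
From the singleton clause (E'), E = 0.
But (E) is also a unit clause — contradiction.
So every satisfying assignment has B = True.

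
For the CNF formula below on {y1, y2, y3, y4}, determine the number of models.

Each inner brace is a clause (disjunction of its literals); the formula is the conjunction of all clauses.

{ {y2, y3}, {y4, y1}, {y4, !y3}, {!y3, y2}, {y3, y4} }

4

There are 2^4 = 16 truth assignments over (y1, y2, y3, y4).
Check each against the 5 clauses (columns in the order y1, y2, y3, y4):
  F F F F  ✗ fails (y2 || y3)
  F F F T  ✗ fails (y2 || y3)
  F F T F  ✗ fails (y4 || y1)
  F F T T  ✗ fails (!y3 || y2)
  F T F F  ✗ fails (y4 || y1)
  F T F T  ✓ satisfies all
  F T T F  ✗ fails (y4 || y1)
  F T T T  ✓ satisfies all
  T F F F  ✗ fails (y2 || y3)
  T F F T  ✗ fails (y2 || y3)
  T F T F  ✗ fails (y4 || !y3)
  T F T T  ✗ fails (!y3 || y2)
  T T F F  ✗ fails (y3 || y4)
  T T F T  ✓ satisfies all
  T T T F  ✗ fails (y4 || !y3)
  T T T T  ✓ satisfies all
4 of the 16 rows are models.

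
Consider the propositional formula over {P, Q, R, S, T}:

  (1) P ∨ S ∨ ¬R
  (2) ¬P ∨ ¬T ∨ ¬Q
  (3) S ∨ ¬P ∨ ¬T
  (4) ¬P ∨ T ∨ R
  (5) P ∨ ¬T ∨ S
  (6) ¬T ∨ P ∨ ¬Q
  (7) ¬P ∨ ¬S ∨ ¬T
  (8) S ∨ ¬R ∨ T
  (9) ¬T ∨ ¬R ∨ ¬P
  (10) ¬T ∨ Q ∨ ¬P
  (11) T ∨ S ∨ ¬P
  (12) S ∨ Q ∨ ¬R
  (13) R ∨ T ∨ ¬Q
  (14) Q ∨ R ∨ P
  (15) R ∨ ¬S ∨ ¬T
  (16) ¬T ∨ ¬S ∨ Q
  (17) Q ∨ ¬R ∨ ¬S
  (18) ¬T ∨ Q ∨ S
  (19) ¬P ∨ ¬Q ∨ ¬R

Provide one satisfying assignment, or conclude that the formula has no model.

Try P = False.
Try S = True.
Try T = False.
Try R = True.
(Q) alone gives Q = True.
All clauses are satisfied.

P: False,  Q: True,  R: True,  S: True,  T: False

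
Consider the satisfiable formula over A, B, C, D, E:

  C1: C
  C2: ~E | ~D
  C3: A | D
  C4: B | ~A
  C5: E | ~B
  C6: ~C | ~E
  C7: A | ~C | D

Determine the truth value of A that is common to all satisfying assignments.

Suppose A = 1.
The clause (C) is unit, so C = 1.
The clause (B) is unit, so B = 1.
The clause (E) is unit, so E = 1.
Now (~E) is unsatisfied and unit — conflict.
So every satisfying assignment has A = False.

False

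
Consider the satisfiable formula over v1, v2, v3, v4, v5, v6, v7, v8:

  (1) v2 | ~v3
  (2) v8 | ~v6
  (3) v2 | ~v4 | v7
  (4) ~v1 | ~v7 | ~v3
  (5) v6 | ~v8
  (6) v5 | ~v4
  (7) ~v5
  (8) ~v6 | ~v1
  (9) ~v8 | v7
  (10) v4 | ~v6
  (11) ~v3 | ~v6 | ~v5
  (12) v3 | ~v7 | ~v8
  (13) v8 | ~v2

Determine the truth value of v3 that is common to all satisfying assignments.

Suppose v3 = 1.
The clause (v2) is unit, so v2 = 1.
The clause (~v5) is unit, so v5 = 0.
The clause (~v4) is unit, so v4 = 0.
The clause (~v6) is unit, so v6 = 0.
The clause (~v8) is unit, so v8 = 0.
But (v8) is also a unit clause — contradiction.
So every satisfying assignment has v3 = False.

False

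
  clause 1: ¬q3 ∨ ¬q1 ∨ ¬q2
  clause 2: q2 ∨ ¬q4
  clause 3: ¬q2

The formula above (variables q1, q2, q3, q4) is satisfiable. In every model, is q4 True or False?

Suppose q4 = True.
Unit clause (q2) forces q2 = True.
But (¬q2) is also a unit clause — contradiction.
So every satisfying assignment has q4 = False.

False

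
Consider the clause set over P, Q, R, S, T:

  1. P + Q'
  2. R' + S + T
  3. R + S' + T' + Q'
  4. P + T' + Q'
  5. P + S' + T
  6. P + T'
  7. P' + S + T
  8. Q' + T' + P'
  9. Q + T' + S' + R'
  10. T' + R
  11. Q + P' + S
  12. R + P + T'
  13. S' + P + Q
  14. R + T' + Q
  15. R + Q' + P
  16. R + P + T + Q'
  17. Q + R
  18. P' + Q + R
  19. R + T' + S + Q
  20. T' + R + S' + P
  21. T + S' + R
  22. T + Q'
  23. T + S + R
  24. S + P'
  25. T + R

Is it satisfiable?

Yes

Case P = 1:
The clause (S) is unit, so S = 1.
Case Q = 0:
The clause (R) is unit, so R = 1.
The clause (T') is unit, so T = 0.
This assignment satisfies each clause.
A satisfying assignment: P: 1,  Q: 0,  R: 1,  S: 1,  T: 0.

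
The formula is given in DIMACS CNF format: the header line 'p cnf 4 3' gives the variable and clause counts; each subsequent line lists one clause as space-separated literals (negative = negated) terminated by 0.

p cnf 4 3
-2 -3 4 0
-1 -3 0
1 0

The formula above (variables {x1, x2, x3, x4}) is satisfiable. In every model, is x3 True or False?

Suppose x3 = True.
(¬x1) alone gives x1 = False.
But (x1) is also a unit clause — contradiction.
So every satisfying assignment has x3 = False.

False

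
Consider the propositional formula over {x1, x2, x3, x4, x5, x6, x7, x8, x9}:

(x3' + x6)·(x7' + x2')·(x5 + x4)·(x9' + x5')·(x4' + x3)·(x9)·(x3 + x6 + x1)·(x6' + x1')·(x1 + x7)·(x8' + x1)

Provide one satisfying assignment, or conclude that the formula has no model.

x1 ↦ 0,  x2 ↦ 0,  x3 ↦ 1,  x4 ↦ 1,  x5 ↦ 0,  x6 ↦ 1,  x7 ↦ 1,  x8 ↦ 0,  x9 ↦ 1

The clause (x9) is unit, so x9 = 1.
The clause (x5') is unit, so x5 = 0.
The clause (x4) is unit, so x4 = 1.
The clause (x3) is unit, so x3 = 1.
The clause (x6) is unit, so x6 = 1.
The clause (x1') is unit, so x1 = 0.
The clause (x7) is unit, so x7 = 1.
The clause (x2') is unit, so x2 = 0.
The clause (x8') is unit, so x8 = 0.
This assignment satisfies each clause.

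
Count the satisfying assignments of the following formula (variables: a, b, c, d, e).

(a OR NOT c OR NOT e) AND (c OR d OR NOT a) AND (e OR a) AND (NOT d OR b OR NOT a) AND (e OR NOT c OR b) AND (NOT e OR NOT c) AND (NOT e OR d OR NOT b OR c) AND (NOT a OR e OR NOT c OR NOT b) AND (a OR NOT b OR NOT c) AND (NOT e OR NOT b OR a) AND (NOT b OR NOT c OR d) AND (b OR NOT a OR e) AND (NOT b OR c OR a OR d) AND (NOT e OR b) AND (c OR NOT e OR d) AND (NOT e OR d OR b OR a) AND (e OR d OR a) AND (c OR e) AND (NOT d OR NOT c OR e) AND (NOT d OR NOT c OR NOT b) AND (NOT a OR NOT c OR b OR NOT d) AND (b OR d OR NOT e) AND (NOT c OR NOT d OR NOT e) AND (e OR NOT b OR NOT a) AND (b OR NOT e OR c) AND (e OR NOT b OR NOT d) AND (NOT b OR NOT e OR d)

There are 2^5 = 32 truth assignments over (a, b, c, d, e).
Split on d. With d = true, the clauses containing d are satisfied and NOT d drops from the rest; 1 of the 2^4 = 16 assignments to the other variables satisfy what remains.
With d = false, by the same count on the reduced clause set, 0 assignments work.
(One model: a=T, b=T, c=F, d=T, e=T.)
Total: 1 + 0 = 1.

1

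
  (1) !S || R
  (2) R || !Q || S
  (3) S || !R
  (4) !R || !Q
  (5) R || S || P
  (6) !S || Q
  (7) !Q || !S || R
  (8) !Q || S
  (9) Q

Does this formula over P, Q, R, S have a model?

(Q) alone gives Q = true.
(!R) alone gives R = false.
(!S) alone gives S = false.
Now (S) is unsatisfied and unit — conflict.
No assignment satisfies every clause.

Unsatisfiable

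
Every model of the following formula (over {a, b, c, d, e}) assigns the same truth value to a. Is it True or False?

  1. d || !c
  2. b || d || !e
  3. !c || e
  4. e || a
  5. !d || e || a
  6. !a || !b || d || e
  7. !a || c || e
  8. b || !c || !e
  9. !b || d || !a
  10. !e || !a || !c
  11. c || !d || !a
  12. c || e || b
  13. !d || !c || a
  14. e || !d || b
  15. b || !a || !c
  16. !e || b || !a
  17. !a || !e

Suppose a = true.
From the singleton clause (!e), e = false.
From the singleton clause (!c), c = false.
But (c) is also a unit clause — contradiction.
So every satisfying assignment has a = False.

False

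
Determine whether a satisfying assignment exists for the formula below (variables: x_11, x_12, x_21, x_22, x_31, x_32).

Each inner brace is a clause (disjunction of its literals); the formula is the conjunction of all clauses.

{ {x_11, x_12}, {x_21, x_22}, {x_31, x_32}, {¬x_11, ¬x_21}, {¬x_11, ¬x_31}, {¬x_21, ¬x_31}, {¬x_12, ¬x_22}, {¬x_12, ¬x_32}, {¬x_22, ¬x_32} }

Suppose x_11 = True.
(¬x_21) alone gives x_21 = False.
(x_22) alone gives x_22 = True.
(¬x_31) alone gives x_31 = False.
(x_32) alone gives x_32 = True.
Now (¬x_32) is unsatisfied and unit — conflict.
So x_11 must be the other value — set x_11 = False.
(x_12) alone gives x_12 = True.
(¬x_22) alone gives x_22 = False.
(x_21) alone gives x_21 = True.
(¬x_31) alone gives x_31 = False.
(x_32) alone gives x_32 = True.
Now (¬x_32) is unsatisfied and unit — conflict.
Neither x_11 = True nor x_11 = False works.
No assignment satisfies every clause.

Unsatisfiable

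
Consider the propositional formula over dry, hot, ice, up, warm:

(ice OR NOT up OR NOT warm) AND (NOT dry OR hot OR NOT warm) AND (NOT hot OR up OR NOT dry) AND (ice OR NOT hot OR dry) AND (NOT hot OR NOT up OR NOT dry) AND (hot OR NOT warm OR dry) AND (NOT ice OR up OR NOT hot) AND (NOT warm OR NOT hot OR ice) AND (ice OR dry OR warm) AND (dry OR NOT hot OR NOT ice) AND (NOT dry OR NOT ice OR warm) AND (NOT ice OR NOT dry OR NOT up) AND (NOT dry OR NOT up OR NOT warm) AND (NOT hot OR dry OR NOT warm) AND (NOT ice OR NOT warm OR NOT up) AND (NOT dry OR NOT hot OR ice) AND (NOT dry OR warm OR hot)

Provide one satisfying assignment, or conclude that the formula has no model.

Try ice = true.
Try up = false.
The clause (NOT hot) is unit, so hot = false.
Try dry = false.
The clause (NOT warm) is unit, so warm = false.
Every clause now holds.

dry=false; hot=false; ice=true; up=false; warm=false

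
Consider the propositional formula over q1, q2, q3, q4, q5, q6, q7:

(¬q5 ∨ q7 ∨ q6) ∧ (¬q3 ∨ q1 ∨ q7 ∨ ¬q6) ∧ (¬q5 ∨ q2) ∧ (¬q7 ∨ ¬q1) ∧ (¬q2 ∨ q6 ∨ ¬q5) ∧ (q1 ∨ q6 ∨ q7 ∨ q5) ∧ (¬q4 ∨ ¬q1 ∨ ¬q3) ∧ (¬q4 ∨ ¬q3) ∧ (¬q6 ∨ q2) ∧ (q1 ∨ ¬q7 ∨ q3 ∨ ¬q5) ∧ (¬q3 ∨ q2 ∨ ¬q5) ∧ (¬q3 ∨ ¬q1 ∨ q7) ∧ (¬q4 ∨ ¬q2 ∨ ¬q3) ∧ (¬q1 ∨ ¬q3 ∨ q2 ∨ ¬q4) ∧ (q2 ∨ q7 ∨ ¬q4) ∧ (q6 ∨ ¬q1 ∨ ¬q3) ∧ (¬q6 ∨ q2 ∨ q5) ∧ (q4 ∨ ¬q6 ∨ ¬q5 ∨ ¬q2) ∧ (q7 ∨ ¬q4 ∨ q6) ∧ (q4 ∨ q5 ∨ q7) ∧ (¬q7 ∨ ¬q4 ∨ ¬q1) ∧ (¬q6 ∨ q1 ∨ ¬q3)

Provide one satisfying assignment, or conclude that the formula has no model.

Suppose q5 = False.
Suppose q7 = True.
Unit clause (¬q1) forces q1 = False.
Suppose q4 = True.
Unit clause (¬q3) forces q3 = False.
Suppose q6 = True.
Unit clause (q2) forces q2 = True.
This assignment satisfies each clause.

q1 ↦ False, q2 ↦ True, q3 ↦ False, q4 ↦ True, q5 ↦ False, q6 ↦ True, q7 ↦ True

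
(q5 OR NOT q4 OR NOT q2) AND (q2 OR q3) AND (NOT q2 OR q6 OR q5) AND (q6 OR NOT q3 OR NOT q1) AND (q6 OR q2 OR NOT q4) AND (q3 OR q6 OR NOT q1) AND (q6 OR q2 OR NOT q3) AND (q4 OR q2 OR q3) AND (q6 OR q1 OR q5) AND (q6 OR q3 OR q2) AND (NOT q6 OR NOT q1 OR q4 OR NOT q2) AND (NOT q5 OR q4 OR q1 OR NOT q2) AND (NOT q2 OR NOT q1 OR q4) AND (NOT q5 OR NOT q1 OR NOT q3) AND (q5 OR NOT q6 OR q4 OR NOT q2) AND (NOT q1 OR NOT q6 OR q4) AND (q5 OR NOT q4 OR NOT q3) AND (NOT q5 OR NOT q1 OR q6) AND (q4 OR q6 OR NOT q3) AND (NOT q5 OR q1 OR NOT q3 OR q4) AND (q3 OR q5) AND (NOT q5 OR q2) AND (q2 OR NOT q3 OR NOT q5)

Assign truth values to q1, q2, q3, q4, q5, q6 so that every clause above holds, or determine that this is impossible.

q1=true; q2=true; q3=false; q4=true; q5=true; q6=true

Try q2 = true.
Try q5 = true.
Try q4 = true.
Try q1 = true.
The clause (NOT q3) is unit, so q3 = false.
The clause (q6) is unit, so q6 = true.
This assignment satisfies each clause.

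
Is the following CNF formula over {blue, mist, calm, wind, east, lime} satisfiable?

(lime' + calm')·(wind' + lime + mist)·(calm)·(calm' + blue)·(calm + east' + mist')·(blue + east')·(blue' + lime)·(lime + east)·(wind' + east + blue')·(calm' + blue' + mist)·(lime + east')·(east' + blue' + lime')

The clause (calm) is unit, so calm = 1.
The clause (lime') is unit, so lime = 0.
The clause (blue) is unit, so blue = 1.
That conflicts with the unit clause (blue').
No assignment satisfies every clause.

No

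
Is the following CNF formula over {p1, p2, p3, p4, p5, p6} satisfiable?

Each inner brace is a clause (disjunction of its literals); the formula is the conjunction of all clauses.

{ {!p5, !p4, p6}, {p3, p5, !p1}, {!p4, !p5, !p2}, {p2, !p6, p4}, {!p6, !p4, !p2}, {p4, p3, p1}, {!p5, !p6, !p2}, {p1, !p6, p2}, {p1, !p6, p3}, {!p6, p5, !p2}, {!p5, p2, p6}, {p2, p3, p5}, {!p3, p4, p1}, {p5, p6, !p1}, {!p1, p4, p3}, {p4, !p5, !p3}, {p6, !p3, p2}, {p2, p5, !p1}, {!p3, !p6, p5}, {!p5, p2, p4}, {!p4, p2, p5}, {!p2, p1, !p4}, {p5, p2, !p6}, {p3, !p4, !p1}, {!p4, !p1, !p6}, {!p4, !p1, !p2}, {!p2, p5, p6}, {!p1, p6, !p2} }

Try p5 = false.
Try p3 = true.
Unit clause (!p6) forces p6 = false.
Unit clause (!p1) forces p1 = false.
Unit clause (p4) forces p4 = true.
Unit clause (p2) forces p2 = true.
But (!p2) is also a unit clause — contradiction.
Undo p3 and try p3 = false.
Unit clause (!p1) forces p1 = false.
Unit clause (p4) forces p4 = true.
Unit clause (!p6) forces p6 = false.
Unit clause (p2) forces p2 = true.
But (!p2) is also a unit clause — contradiction.
Neither p3 = true nor p3 = false works.
Undo p5 and try p5 = true.
Try p4 = false.
Unit clause (!p3) forces p3 = false.
Unit clause (p1) forces p1 = true.
But (!p1) is also a unit clause — contradiction.
Undo p4 and try p4 = true.
Unit clause (p6) forces p6 = true.
Unit clause (!p2) forces p2 = false.
Unit clause (p1) forces p1 = true.
But (!p1) is also a unit clause — contradiction.
Neither p4 = true nor p4 = false works.
Neither p5 = true nor p5 = false works.
No assignment satisfies every clause.

No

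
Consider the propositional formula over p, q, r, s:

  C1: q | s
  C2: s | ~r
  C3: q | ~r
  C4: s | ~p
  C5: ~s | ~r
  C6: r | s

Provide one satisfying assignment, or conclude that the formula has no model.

p: 1,  q: 1,  r: 0,  s: 1

Case q = 1:
Case s = 1:
The clause (~r) is unit, so r = 0.
All clauses hold; p can take either value.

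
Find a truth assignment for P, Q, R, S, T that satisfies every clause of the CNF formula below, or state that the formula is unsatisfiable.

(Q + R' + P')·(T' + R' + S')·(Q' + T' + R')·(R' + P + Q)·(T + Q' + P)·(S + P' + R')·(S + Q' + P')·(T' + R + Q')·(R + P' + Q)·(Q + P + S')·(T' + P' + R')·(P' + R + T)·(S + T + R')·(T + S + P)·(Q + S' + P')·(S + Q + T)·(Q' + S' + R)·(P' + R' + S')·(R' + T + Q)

P=0, Q=0, R=0, S=0, T=1

Branch on Q: set Q = 0.
Branch on R: set R = 0.
The clause (P') is unit, so P = 0.
The clause (S') is unit, so S = 0.
The clause (T) is unit, so T = 1.
This assignment satisfies each clause.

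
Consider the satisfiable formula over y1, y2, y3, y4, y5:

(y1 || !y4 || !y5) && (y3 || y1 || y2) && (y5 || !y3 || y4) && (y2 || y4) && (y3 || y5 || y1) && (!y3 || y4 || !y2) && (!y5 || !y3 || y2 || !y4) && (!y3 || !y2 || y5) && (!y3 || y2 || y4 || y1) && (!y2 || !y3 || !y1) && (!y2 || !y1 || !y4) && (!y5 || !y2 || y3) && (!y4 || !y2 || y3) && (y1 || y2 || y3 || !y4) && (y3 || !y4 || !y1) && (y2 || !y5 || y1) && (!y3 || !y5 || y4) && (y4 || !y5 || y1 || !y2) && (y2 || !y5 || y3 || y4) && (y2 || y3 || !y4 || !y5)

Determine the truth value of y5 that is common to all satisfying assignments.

False

Suppose y5 = true.
Suppose y1 = true.
Suppose y2 = true.
The clause (!y3) is unit, so y3 = false.
Now (y3) is unsatisfied and unit — conflict.
So y2 must be the other value — set y2 = false.
The clause (y4) is unit, so y4 = true.
The clause (!y3) is unit, so y3 = false.
Now (y3) is unsatisfied and unit — conflict.
Either choice for y2 ends in contradiction.
So y1 must be the other value — set y1 = false.
The clause (!y4) is unit, so y4 = false.
The clause (y2) is unit, so y2 = true.
Now (!y2) is unsatisfied and unit — conflict.
Either choice for y1 ends in contradiction.
So every satisfying assignment has y5 = False.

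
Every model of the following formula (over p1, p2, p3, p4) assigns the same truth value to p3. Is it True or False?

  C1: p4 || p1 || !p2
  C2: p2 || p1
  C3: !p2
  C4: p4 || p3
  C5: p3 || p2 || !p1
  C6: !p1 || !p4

Suppose p3 = false.
From the singleton clause (!p2), p2 = false.
From the singleton clause (p1), p1 = true.
But (!p1) is also a unit clause — contradiction.
So every satisfying assignment has p3 = True.

True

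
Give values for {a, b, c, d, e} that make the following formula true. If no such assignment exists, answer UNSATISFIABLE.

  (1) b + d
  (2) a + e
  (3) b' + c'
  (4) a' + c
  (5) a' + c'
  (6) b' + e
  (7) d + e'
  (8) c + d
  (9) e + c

a=0, b=0, c=0, d=1, e=1

Suppose b = 0.
From the singleton clause (d), d = 1.
Suppose a = 0.
From the singleton clause (e), e = 1.
All clauses hold; c can take either value.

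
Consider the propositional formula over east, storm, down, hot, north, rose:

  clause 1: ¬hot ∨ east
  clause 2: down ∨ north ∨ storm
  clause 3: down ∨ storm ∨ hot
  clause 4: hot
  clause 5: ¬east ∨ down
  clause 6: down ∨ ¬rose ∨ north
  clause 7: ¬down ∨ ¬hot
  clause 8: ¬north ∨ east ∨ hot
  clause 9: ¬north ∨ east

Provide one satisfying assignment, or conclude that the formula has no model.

UNSATISFIABLE

The clause (hot) is unit, so hot = True.
The clause (east) is unit, so east = True.
The clause (down) is unit, so down = True.
Now (¬down) is unsatisfied and unit — conflict.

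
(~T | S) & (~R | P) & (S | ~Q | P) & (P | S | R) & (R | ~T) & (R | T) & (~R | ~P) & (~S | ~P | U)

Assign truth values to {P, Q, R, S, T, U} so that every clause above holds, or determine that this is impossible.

UNSATISFIABLE

Try T = 0.
From the singleton clause (R), R = 1.
From the singleton clause (P), P = 1.
That conflicts with the unit clause (~P).
Backtrack on T: now try T = 1.
From the singleton clause (S), S = 1.
From the singleton clause (R), R = 1.
From the singleton clause (P), P = 1.
That conflicts with the unit clause (~P).
Neither T = 1 nor T = 0 works.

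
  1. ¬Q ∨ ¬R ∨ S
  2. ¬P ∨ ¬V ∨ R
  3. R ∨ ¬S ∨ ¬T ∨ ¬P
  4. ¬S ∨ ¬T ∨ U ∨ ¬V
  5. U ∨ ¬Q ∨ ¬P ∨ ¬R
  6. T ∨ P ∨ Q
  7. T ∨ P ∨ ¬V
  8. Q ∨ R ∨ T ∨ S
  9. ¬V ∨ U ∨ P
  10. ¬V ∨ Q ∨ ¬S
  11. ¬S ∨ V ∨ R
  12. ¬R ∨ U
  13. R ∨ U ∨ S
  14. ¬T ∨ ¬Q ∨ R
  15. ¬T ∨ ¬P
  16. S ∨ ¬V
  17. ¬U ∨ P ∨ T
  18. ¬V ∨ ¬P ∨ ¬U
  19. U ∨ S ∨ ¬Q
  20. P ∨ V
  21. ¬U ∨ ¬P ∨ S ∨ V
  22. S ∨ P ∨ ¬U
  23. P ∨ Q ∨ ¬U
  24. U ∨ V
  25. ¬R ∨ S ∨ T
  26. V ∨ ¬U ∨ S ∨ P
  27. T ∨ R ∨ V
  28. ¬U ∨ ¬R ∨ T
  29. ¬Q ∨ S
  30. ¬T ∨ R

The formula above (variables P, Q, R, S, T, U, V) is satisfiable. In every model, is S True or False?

Suppose S = False.
From the singleton clause (¬V), V = False.
From the singleton clause (P), P = True.
From the singleton clause (¬T), T = False.
From the singleton clause (¬U), U = False.
That conflicts with the unit clause (U).
So every satisfying assignment has S = True.

True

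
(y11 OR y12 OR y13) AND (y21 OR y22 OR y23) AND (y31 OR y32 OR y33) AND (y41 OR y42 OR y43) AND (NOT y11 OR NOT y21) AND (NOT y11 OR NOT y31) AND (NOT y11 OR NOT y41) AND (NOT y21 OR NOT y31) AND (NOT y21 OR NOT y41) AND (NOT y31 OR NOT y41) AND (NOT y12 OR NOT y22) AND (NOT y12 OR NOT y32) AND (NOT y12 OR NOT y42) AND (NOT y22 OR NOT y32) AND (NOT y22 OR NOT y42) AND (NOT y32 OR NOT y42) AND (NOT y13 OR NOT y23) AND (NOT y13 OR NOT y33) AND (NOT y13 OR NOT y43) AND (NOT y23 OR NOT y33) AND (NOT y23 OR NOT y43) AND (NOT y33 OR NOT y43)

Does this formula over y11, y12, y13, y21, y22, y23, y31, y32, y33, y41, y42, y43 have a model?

Try y11 = false.
Try y12 = true.
From the singleton clause (NOT y22), y22 = false.
From the singleton clause (NOT y32), y32 = false.
From the singleton clause (NOT y42), y42 = false.
Try y21 = true.
From the singleton clause (NOT y31), y31 = false.
From the singleton clause (y33), y33 = true.
From the singleton clause (NOT y41), y41 = false.
From the singleton clause (y43), y43 = true.
Now (NOT y43) is unsatisfied and unit — conflict.
That branch fails; take y21 = false instead.
From the singleton clause (y23), y23 = true.
From the singleton clause (NOT y13), y13 = false.
From the singleton clause (NOT y33), y33 = false.
From the singleton clause (y31), y31 = true.
From the singleton clause (NOT y41), y41 = false.
From the singleton clause (y43), y43 = true.
Now (NOT y43) is unsatisfied and unit — conflict.
Neither y21 = true nor y21 = false works.
That branch fails; take y12 = false instead.
From the singleton clause (y13), y13 = true.
From the singleton clause (NOT y23), y23 = false.
From the singleton clause (NOT y33), y33 = false.
From the singleton clause (NOT y43), y43 = false.
Try y21 = true.
From the singleton clause (NOT y31), y31 = false.
From the singleton clause (y32), y32 = true.
From the singleton clause (NOT y41), y41 = false.
From the singleton clause (y42), y42 = true.
Now (NOT y42) is unsatisfied and unit — conflict.
That branch fails; take y21 = false instead.
From the singleton clause (y22), y22 = true.
From the singleton clause (NOT y32), y32 = false.
From the singleton clause (y31), y31 = true.
From the singleton clause (NOT y41), y41 = false.
From the singleton clause (y42), y42 = true.
Now (NOT y42) is unsatisfied and unit — conflict.
Neither y21 = true nor y21 = false works.
Neither y12 = true nor y12 = false works.
That branch fails; take y11 = true instead.
From the singleton clause (NOT y21), y21 = false.
From the singleton clause (NOT y31), y31 = false.
From the singleton clause (NOT y41), y41 = false.
Try y22 = true.
From the singleton clause (NOT y12), y12 = false.
From the singleton clause (NOT y32), y32 = false.
From the singleton clause (y33), y33 = true.
From the singleton clause (NOT y42), y42 = false.
From the singleton clause (y43), y43 = true.
Now (NOT y43) is unsatisfied and unit — conflict.
That branch fails; take y22 = false instead.
From the singleton clause (y23), y23 = true.
From the singleton clause (NOT y13), y13 = false.
From the singleton clause (NOT y33), y33 = false.
From the singleton clause (y32), y32 = true.
From the singleton clause (NOT y12), y12 = false.
From the singleton clause (NOT y42), y42 = false.
From the singleton clause (y43), y43 = true.
Now (NOT y43) is unsatisfied and unit — conflict.
Neither y22 = true nor y22 = false works.
Neither y11 = true nor y11 = false works.
No assignment satisfies every clause.

No, unsatisfiable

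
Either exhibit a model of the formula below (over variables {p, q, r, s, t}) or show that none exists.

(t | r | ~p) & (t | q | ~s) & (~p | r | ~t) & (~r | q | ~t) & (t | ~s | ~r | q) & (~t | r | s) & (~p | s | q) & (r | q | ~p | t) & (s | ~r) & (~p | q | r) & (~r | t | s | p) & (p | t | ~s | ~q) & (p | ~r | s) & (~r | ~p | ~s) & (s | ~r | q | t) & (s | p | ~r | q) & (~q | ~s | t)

Try s = 0.
Unit clause (~r) forces r = 0.
Unit clause (~t) forces t = 0.
Unit clause (~p) forces p = 0.
No clause remains; q is free.

p: 0, q: 1, r: 0, s: 0, t: 0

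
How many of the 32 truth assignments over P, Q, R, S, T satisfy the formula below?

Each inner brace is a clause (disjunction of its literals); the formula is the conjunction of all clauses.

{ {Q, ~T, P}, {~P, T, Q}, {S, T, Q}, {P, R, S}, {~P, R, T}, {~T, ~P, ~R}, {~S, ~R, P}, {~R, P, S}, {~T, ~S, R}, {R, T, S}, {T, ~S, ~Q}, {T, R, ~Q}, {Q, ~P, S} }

3

There are 2^5 = 32 truth assignments over (P, Q, R, S, T).
Split on Q. With Q = 1, the clauses containing Q are satisfied and ~Q drops from the rest; 2 of the 2^4 = 16 assignments to the other variables satisfy what remains.
With Q = 0, by the same count on the reduced clause set, 1 assignment works.
Total: 2 + 1 = 3.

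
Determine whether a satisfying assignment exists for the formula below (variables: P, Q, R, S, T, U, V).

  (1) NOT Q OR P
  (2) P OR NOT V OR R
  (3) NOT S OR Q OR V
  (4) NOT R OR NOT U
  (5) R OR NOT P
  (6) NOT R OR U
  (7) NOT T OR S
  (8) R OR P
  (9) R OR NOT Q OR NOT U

Try Q = false.
Try S = false.
Unit clause (NOT T) forces T = false.
Try R = false.
Unit clause (NOT P) forces P = false.
But (P) is also a unit clause — contradiction.
So R must be the other value — set R = true.
Unit clause (NOT U) forces U = false.
But (U) is also a unit clause — contradiction.
Both values of R lead to a conflict.
So S must be the other value — set S = true.
Unit clause (V) forces V = true.
Try P = true.
Unit clause (R) forces R = true.
Unit clause (NOT U) forces U = false.
But (U) is also a unit clause — contradiction.
So P must be the other value — set P = false.
Unit clause (R) forces R = true.
Unit clause (NOT U) forces U = false.
But (U) is also a unit clause — contradiction.
Both values of P lead to a conflict.
Both values of S lead to a conflict.
So Q must be the other value — set Q = true.
Unit clause (P) forces P = true.
Unit clause (R) forces R = true.
Unit clause (NOT U) forces U = false.
But (U) is also a unit clause — contradiction.
Both values of Q lead to a conflict.
No assignment satisfies every clause.

No, unsatisfiable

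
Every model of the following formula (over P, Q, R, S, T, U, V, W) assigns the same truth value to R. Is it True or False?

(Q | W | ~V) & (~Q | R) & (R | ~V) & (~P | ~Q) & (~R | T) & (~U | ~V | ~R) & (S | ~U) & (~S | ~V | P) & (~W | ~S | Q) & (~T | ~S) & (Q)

Suppose R = 0.
The clause (~Q) is unit, so Q = 0.
Now (Q) is unsatisfied and unit — conflict.
So every satisfying assignment has R = True.

True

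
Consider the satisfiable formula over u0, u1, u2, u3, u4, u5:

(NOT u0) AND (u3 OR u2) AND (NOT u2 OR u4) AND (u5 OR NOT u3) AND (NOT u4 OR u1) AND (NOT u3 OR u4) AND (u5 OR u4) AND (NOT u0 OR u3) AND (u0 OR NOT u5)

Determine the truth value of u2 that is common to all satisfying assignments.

True

Suppose u2 = false.
(NOT u0) alone gives u0 = false.
(u3) alone gives u3 = true.
(u5) alone gives u5 = true.
That conflicts with the unit clause (NOT u5).
So every satisfying assignment has u2 = True.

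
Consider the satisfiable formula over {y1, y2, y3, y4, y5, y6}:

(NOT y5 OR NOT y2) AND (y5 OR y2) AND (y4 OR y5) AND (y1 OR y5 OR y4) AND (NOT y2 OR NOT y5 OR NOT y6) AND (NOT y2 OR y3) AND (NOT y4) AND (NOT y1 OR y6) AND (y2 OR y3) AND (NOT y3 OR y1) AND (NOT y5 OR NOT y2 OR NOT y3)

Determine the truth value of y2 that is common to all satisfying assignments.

False

Suppose y2 = true.
(NOT y5) alone gives y5 = false.
(y4) alone gives y4 = true.
But (NOT y4) is also a unit clause — contradiction.
So every satisfying assignment has y2 = False.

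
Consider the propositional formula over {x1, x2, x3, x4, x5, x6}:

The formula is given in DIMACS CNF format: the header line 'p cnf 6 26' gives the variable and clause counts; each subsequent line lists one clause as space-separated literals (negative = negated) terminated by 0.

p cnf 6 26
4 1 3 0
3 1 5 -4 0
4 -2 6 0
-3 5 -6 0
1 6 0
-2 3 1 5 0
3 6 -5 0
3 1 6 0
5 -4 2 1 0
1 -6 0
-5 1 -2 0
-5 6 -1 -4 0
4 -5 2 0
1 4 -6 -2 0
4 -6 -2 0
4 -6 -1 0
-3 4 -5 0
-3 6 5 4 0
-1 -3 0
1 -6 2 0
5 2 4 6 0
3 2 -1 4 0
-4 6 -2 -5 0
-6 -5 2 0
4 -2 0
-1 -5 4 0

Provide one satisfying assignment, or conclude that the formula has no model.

Branch on x1: set x1 = True.
From the singleton clause (¬x3), x3 = False.
Branch on x6: set x6 = False.
From the singleton clause (¬x5), x5 = False.
Branch on x4: set x4 = True.
Every clause is now satisfied; x2 is unconstrained.

x1 ↦ True; x2 ↦ True; x3 ↦ False; x4 ↦ True; x5 ↦ False; x6 ↦ False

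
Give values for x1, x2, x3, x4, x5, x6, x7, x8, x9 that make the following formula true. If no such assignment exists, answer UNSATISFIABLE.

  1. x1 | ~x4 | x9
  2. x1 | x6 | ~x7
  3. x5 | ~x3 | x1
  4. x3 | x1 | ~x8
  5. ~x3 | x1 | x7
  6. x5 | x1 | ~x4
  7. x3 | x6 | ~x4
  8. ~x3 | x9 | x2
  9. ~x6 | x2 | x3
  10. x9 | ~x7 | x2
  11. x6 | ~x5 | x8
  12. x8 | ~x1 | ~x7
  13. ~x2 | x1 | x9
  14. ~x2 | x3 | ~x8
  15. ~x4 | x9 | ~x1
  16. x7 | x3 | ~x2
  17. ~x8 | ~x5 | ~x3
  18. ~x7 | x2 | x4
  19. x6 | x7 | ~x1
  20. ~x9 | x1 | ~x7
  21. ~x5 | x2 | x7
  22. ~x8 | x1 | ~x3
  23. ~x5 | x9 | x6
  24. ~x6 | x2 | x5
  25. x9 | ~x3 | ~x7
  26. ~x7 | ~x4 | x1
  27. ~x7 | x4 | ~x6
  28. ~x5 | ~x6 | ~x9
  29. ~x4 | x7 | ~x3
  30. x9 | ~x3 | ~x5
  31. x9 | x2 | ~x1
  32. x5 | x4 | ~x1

x1 ↦ 1, x2 ↦ 0, x3 ↦ 1, x4 ↦ 1, x5 ↦ 0, x6 ↦ 0, x7 ↦ 1, x8 ↦ 1, x9 ↦ 1

Suppose x1 = 1.
Suppose x8 = 1.
Suppose x2 = 0.
Unit clause (x9) forces x9 = 1.
Suppose x6 = 0.
Unit clause (x7) forces x7 = 1.
Unit clause (x4) forces x4 = 1.
Unit clause (x3) forces x3 = 1.
Unit clause (~x5) forces x5 = 0.
This assignment satisfies each clause.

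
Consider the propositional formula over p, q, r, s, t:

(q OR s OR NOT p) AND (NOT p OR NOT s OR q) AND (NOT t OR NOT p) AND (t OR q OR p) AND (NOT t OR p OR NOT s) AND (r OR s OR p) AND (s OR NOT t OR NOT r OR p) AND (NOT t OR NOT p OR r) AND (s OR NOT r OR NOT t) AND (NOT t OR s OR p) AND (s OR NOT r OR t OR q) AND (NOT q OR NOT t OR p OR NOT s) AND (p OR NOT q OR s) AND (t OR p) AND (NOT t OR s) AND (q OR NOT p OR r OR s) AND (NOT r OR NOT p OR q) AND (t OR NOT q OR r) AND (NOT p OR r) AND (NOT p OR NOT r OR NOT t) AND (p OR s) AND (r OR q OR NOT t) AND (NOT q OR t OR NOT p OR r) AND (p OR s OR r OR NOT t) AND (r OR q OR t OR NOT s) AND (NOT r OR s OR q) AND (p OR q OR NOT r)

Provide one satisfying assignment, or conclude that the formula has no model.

Branch on t: set t = false.
The clause (p) is unit, so p = true.
The clause (r) is unit, so r = true.
The clause (q) is unit, so q = true.
No clause remains; s is free.

p: true; q: true; r: true; s: true; t: false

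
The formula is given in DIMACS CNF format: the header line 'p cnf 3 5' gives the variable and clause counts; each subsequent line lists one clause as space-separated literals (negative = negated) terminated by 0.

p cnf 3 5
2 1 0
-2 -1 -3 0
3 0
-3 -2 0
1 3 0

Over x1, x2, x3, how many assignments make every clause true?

There are 2^3 = 8 truth assignments over (x1, x2, x3).
Check each against the 5 clauses (columns in the order x1, x2, x3):
  F F F  ✗ fails (x2 ∨ x1)
  F F T  ✗ fails (x2 ∨ x1)
  F T F  ✗ fails (x3)
  F T T  ✗ fails (¬x3 ∨ ¬x2)
  T F F  ✗ fails (x3)
  T F T  ✓ satisfies all
  T T F  ✗ fails (x3)
  T T T  ✗ fails (¬x2 ∨ ¬x1 ∨ ¬x3)
1 of the 8 rows is a model.

1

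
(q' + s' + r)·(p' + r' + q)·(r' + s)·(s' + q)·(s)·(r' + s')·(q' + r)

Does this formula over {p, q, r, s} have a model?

No, unsatisfiable

Unit clause (s) forces s = 1.
Unit clause (q) forces q = 1.
Unit clause (r) forces r = 1.
That conflicts with the unit clause (r').
No assignment satisfies every clause.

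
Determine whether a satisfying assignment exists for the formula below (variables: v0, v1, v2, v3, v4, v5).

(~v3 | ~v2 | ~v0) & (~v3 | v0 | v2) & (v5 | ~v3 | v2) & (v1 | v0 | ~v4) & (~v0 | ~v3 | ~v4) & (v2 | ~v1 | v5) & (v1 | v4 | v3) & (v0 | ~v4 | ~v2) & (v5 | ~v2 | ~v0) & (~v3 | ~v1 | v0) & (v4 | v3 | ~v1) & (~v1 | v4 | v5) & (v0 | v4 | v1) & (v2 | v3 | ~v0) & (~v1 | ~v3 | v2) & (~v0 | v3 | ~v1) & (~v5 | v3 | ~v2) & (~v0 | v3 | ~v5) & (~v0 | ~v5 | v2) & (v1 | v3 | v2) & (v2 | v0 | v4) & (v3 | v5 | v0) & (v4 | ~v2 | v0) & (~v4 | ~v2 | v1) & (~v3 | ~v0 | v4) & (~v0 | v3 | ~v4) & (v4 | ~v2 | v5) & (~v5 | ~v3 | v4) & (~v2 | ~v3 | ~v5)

Yes

Branch on v3: set v3 = 0.
Branch on v1: set v1 = 1.
From the singleton clause (v4), v4 = 1.
From the singleton clause (~v0), v0 = 0.
From the singleton clause (~v2), v2 = 0.
From the singleton clause (v5), v5 = 1.
This assignment satisfies each clause.
A satisfying assignment: v0 ↦ 0; v1 ↦ 1; v2 ↦ 0; v3 ↦ 0; v4 ↦ 1; v5 ↦ 1.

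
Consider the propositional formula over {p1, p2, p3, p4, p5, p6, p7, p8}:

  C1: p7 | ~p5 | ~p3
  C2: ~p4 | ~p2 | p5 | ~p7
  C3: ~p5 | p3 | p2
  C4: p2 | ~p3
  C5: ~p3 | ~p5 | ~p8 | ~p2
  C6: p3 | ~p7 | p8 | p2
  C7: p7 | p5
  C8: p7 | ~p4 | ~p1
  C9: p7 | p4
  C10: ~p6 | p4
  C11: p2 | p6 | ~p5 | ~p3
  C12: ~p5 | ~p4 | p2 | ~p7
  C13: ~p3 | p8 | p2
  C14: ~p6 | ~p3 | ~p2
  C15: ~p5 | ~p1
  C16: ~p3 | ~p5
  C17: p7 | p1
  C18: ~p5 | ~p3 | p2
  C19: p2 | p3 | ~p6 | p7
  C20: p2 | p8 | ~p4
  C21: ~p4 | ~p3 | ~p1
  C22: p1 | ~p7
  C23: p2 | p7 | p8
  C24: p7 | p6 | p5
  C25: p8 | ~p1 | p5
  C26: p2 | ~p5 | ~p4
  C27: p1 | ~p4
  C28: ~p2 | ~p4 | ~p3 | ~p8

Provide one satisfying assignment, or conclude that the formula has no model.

Case p2 = 1:
Case p7 = 1:
From the singleton clause (p1), p1 = 1.
From the singleton clause (~p5), p5 = 0.
From the singleton clause (~p4), p4 = 0.
From the singleton clause (~p6), p6 = 0.
From the singleton clause (p8), p8 = 1.
All clauses hold; p3 can take either value.

p1: 1,  p2: 1,  p3: 1,  p4: 0,  p5: 0,  p6: 0,  p7: 1,  p8: 1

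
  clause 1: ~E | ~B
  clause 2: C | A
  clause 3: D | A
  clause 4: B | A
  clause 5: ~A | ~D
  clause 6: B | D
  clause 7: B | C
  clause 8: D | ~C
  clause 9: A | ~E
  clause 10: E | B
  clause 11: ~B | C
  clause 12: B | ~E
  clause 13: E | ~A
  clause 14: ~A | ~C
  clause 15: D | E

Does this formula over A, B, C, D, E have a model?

Suppose E = 0.
(B) alone gives B = 1.
(C) alone gives C = 1.
(D) alone gives D = 1.
(~A) alone gives A = 0.
All clauses are satisfied.
A satisfying assignment: A=0,  B=1,  C=1,  D=1,  E=0.

Satisfiable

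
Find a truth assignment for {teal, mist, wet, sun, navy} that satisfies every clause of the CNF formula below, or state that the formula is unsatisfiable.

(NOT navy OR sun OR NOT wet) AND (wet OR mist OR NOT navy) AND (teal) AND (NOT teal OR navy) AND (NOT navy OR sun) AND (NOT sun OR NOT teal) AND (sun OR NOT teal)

The clause (teal) is unit, so teal = true.
The clause (navy) is unit, so navy = true.
The clause (sun) is unit, so sun = true.
But (NOT sun) is also a unit clause — contradiction.

UNSATISFIABLE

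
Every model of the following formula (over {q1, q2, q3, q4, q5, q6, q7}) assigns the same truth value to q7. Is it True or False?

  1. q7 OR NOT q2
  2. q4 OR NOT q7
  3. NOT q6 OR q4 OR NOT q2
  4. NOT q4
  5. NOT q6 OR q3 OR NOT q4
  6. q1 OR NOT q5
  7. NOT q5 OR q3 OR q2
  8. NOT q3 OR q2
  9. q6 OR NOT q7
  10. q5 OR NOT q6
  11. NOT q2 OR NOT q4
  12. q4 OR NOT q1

Suppose q7 = true.
Unit clause (q4) forces q4 = true.
That conflicts with the unit clause (NOT q4).
So every satisfying assignment has q7 = False.

False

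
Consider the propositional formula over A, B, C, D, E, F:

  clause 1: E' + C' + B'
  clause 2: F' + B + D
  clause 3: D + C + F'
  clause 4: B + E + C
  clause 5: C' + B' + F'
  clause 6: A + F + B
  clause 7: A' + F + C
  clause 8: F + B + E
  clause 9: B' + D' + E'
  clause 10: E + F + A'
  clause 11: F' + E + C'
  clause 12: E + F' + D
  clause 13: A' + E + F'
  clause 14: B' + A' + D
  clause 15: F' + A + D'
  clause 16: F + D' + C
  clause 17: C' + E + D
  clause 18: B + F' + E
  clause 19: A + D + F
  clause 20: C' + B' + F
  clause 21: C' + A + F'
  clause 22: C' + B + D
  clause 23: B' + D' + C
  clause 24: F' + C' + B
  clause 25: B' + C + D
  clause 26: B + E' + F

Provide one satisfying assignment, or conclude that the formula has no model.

Suppose E = 1.
Suppose C = 0.
Suppose D = 1.
(B') alone gives B = 0.
(F) alone gives F = 1.
(A) alone gives A = 1.
This assignment satisfies each clause.

A ↦ 1,  B ↦ 0,  C ↦ 0,  D ↦ 1,  E ↦ 1,  F ↦ 1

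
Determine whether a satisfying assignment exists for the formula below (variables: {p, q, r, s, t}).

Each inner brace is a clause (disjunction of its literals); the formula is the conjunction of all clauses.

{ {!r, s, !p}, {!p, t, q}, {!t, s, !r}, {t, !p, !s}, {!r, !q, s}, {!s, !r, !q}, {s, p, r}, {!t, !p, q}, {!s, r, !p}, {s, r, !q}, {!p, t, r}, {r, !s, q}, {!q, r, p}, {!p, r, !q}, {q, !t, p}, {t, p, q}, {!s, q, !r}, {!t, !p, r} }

Case r = false:
Case s = true:
From the singleton clause (!p), p = false.
From the singleton clause (q), q = true.
Now (!q) is unsatisfied and unit — conflict.
That branch fails; take s = false instead.
From the singleton clause (p), p = true.
From the singleton clause (!q), q = false.
From the singleton clause (t), t = true.
Now (!t) is unsatisfied and unit — conflict.
Both values of s lead to a conflict.
That branch fails; take r = true instead.
Case s = true:
From the singleton clause (!q), q = false.
Now (q) is unsatisfied and unit — conflict.
That branch fails; take s = false instead.
From the singleton clause (!p), p = false.
From the singleton clause (!t), t = false.
From the singleton clause (!q), q = false.
Now (q) is unsatisfied and unit — conflict.
Both values of s lead to a conflict.
Both values of r lead to a conflict.
No assignment satisfies every clause.

No, unsatisfiable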